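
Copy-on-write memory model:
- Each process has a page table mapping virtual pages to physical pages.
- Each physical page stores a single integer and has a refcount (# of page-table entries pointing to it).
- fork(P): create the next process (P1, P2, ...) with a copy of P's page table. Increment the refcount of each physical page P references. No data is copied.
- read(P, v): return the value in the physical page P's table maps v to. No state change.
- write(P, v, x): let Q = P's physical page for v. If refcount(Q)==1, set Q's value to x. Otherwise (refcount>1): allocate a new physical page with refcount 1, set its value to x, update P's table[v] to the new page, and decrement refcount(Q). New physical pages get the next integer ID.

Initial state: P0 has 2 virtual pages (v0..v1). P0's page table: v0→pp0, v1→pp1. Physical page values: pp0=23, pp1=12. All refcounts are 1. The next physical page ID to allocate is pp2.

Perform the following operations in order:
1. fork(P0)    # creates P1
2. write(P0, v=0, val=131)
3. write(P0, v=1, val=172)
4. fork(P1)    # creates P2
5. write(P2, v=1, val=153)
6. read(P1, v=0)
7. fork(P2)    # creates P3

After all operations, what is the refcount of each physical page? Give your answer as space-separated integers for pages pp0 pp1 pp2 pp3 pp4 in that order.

Op 1: fork(P0) -> P1. 2 ppages; refcounts: pp0:2 pp1:2
Op 2: write(P0, v0, 131). refcount(pp0)=2>1 -> COPY to pp2. 3 ppages; refcounts: pp0:1 pp1:2 pp2:1
Op 3: write(P0, v1, 172). refcount(pp1)=2>1 -> COPY to pp3. 4 ppages; refcounts: pp0:1 pp1:1 pp2:1 pp3:1
Op 4: fork(P1) -> P2. 4 ppages; refcounts: pp0:2 pp1:2 pp2:1 pp3:1
Op 5: write(P2, v1, 153). refcount(pp1)=2>1 -> COPY to pp4. 5 ppages; refcounts: pp0:2 pp1:1 pp2:1 pp3:1 pp4:1
Op 6: read(P1, v0) -> 23. No state change.
Op 7: fork(P2) -> P3. 5 ppages; refcounts: pp0:3 pp1:1 pp2:1 pp3:1 pp4:2

Answer: 3 1 1 1 2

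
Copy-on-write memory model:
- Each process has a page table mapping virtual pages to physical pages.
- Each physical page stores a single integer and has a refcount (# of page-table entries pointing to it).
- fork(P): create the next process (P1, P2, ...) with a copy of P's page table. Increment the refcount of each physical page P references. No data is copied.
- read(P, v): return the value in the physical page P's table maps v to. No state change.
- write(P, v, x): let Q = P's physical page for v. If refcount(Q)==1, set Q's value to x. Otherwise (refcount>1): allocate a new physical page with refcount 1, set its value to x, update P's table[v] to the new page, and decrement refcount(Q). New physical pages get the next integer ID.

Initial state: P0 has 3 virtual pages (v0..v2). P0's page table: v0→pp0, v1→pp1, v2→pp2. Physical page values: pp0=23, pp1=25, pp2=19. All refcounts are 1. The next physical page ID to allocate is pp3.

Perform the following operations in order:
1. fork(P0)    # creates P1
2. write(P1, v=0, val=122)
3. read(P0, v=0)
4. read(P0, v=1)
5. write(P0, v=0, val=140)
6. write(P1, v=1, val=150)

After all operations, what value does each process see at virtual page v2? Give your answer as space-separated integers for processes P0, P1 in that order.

Op 1: fork(P0) -> P1. 3 ppages; refcounts: pp0:2 pp1:2 pp2:2
Op 2: write(P1, v0, 122). refcount(pp0)=2>1 -> COPY to pp3. 4 ppages; refcounts: pp0:1 pp1:2 pp2:2 pp3:1
Op 3: read(P0, v0) -> 23. No state change.
Op 4: read(P0, v1) -> 25. No state change.
Op 5: write(P0, v0, 140). refcount(pp0)=1 -> write in place. 4 ppages; refcounts: pp0:1 pp1:2 pp2:2 pp3:1
Op 6: write(P1, v1, 150). refcount(pp1)=2>1 -> COPY to pp4. 5 ppages; refcounts: pp0:1 pp1:1 pp2:2 pp3:1 pp4:1
P0: v2 -> pp2 = 19
P1: v2 -> pp2 = 19

Answer: 19 19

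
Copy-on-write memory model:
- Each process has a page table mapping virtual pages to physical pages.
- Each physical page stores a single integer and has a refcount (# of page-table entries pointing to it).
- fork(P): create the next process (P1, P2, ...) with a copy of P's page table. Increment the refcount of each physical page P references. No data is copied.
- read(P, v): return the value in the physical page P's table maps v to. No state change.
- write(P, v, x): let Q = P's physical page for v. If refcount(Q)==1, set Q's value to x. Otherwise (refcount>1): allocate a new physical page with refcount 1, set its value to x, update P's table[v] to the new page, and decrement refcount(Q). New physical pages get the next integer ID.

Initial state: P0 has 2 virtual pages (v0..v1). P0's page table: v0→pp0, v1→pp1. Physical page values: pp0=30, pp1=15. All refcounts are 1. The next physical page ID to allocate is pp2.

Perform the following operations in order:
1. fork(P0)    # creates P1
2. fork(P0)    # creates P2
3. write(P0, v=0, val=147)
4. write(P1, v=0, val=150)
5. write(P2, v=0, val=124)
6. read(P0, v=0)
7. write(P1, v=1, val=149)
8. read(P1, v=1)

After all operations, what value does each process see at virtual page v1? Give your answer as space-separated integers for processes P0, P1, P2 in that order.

Op 1: fork(P0) -> P1. 2 ppages; refcounts: pp0:2 pp1:2
Op 2: fork(P0) -> P2. 2 ppages; refcounts: pp0:3 pp1:3
Op 3: write(P0, v0, 147). refcount(pp0)=3>1 -> COPY to pp2. 3 ppages; refcounts: pp0:2 pp1:3 pp2:1
Op 4: write(P1, v0, 150). refcount(pp0)=2>1 -> COPY to pp3. 4 ppages; refcounts: pp0:1 pp1:3 pp2:1 pp3:1
Op 5: write(P2, v0, 124). refcount(pp0)=1 -> write in place. 4 ppages; refcounts: pp0:1 pp1:3 pp2:1 pp3:1
Op 6: read(P0, v0) -> 147. No state change.
Op 7: write(P1, v1, 149). refcount(pp1)=3>1 -> COPY to pp4. 5 ppages; refcounts: pp0:1 pp1:2 pp2:1 pp3:1 pp4:1
Op 8: read(P1, v1) -> 149. No state change.
P0: v1 -> pp1 = 15
P1: v1 -> pp4 = 149
P2: v1 -> pp1 = 15

Answer: 15 149 15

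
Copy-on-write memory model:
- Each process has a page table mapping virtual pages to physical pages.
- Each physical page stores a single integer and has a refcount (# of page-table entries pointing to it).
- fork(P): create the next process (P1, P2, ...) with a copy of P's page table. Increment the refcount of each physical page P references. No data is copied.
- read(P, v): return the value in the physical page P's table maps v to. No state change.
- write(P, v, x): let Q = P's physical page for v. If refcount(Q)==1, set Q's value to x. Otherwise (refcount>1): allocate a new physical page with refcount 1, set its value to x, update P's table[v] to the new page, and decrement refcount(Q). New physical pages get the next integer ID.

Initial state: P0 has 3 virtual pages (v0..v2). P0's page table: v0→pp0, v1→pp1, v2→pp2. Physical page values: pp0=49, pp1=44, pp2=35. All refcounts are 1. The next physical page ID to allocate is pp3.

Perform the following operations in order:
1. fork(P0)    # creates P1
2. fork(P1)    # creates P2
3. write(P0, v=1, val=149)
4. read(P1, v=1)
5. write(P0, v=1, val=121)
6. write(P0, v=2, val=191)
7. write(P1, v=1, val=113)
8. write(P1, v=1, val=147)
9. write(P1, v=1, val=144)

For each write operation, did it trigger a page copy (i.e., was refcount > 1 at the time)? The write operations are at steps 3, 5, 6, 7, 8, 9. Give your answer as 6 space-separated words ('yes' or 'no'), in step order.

Op 1: fork(P0) -> P1. 3 ppages; refcounts: pp0:2 pp1:2 pp2:2
Op 2: fork(P1) -> P2. 3 ppages; refcounts: pp0:3 pp1:3 pp2:3
Op 3: write(P0, v1, 149). refcount(pp1)=3>1 -> COPY to pp3. 4 ppages; refcounts: pp0:3 pp1:2 pp2:3 pp3:1
Op 4: read(P1, v1) -> 44. No state change.
Op 5: write(P0, v1, 121). refcount(pp3)=1 -> write in place. 4 ppages; refcounts: pp0:3 pp1:2 pp2:3 pp3:1
Op 6: write(P0, v2, 191). refcount(pp2)=3>1 -> COPY to pp4. 5 ppages; refcounts: pp0:3 pp1:2 pp2:2 pp3:1 pp4:1
Op 7: write(P1, v1, 113). refcount(pp1)=2>1 -> COPY to pp5. 6 ppages; refcounts: pp0:3 pp1:1 pp2:2 pp3:1 pp4:1 pp5:1
Op 8: write(P1, v1, 147). refcount(pp5)=1 -> write in place. 6 ppages; refcounts: pp0:3 pp1:1 pp2:2 pp3:1 pp4:1 pp5:1
Op 9: write(P1, v1, 144). refcount(pp5)=1 -> write in place. 6 ppages; refcounts: pp0:3 pp1:1 pp2:2 pp3:1 pp4:1 pp5:1

yes no yes yes no no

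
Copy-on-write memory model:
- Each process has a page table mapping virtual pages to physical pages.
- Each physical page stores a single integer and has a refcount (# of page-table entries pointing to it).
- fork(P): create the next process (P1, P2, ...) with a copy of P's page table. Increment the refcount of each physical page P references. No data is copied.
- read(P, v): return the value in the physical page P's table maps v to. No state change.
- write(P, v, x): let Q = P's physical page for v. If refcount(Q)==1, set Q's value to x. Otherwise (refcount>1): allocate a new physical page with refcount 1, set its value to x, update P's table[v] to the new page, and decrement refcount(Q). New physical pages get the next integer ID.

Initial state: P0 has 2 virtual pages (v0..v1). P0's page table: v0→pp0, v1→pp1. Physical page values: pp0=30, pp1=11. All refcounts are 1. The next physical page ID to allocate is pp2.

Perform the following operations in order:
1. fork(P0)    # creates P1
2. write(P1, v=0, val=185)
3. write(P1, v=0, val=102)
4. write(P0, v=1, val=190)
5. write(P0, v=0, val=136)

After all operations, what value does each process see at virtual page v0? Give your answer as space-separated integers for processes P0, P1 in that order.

Op 1: fork(P0) -> P1. 2 ppages; refcounts: pp0:2 pp1:2
Op 2: write(P1, v0, 185). refcount(pp0)=2>1 -> COPY to pp2. 3 ppages; refcounts: pp0:1 pp1:2 pp2:1
Op 3: write(P1, v0, 102). refcount(pp2)=1 -> write in place. 3 ppages; refcounts: pp0:1 pp1:2 pp2:1
Op 4: write(P0, v1, 190). refcount(pp1)=2>1 -> COPY to pp3. 4 ppages; refcounts: pp0:1 pp1:1 pp2:1 pp3:1
Op 5: write(P0, v0, 136). refcount(pp0)=1 -> write in place. 4 ppages; refcounts: pp0:1 pp1:1 pp2:1 pp3:1
P0: v0 -> pp0 = 136
P1: v0 -> pp2 = 102

Answer: 136 102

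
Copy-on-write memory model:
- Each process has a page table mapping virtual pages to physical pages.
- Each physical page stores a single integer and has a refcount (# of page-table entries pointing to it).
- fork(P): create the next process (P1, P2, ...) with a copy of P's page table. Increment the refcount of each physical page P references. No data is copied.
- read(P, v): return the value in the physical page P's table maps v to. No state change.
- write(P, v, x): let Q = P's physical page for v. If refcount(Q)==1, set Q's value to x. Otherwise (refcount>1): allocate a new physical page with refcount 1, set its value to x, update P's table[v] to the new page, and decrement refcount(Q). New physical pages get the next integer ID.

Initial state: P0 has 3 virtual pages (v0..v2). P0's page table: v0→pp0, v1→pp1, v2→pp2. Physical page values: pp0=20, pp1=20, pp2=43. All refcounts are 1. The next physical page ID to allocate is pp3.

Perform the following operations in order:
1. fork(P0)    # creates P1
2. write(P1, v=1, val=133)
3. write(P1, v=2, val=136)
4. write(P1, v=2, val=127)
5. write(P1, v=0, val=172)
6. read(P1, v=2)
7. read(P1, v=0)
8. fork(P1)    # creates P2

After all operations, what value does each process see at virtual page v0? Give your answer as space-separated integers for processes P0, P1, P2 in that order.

Op 1: fork(P0) -> P1. 3 ppages; refcounts: pp0:2 pp1:2 pp2:2
Op 2: write(P1, v1, 133). refcount(pp1)=2>1 -> COPY to pp3. 4 ppages; refcounts: pp0:2 pp1:1 pp2:2 pp3:1
Op 3: write(P1, v2, 136). refcount(pp2)=2>1 -> COPY to pp4. 5 ppages; refcounts: pp0:2 pp1:1 pp2:1 pp3:1 pp4:1
Op 4: write(P1, v2, 127). refcount(pp4)=1 -> write in place. 5 ppages; refcounts: pp0:2 pp1:1 pp2:1 pp3:1 pp4:1
Op 5: write(P1, v0, 172). refcount(pp0)=2>1 -> COPY to pp5. 6 ppages; refcounts: pp0:1 pp1:1 pp2:1 pp3:1 pp4:1 pp5:1
Op 6: read(P1, v2) -> 127. No state change.
Op 7: read(P1, v0) -> 172. No state change.
Op 8: fork(P1) -> P2. 6 ppages; refcounts: pp0:1 pp1:1 pp2:1 pp3:2 pp4:2 pp5:2
P0: v0 -> pp0 = 20
P1: v0 -> pp5 = 172
P2: v0 -> pp5 = 172

Answer: 20 172 172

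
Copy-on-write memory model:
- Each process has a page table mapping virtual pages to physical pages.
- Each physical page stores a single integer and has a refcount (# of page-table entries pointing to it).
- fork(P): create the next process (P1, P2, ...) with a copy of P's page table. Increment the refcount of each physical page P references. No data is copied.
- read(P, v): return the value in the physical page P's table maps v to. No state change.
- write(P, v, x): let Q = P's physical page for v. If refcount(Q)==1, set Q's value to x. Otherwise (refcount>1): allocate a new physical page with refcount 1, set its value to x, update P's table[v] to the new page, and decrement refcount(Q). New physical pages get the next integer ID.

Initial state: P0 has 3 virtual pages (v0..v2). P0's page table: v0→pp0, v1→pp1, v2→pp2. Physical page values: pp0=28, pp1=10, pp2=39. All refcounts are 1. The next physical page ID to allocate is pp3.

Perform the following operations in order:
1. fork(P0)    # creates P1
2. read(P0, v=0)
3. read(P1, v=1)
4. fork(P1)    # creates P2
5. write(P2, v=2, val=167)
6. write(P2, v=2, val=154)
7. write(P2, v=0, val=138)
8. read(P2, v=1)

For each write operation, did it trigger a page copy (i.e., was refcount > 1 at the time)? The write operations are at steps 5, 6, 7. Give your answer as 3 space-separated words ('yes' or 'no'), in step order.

Op 1: fork(P0) -> P1. 3 ppages; refcounts: pp0:2 pp1:2 pp2:2
Op 2: read(P0, v0) -> 28. No state change.
Op 3: read(P1, v1) -> 10. No state change.
Op 4: fork(P1) -> P2. 3 ppages; refcounts: pp0:3 pp1:3 pp2:3
Op 5: write(P2, v2, 167). refcount(pp2)=3>1 -> COPY to pp3. 4 ppages; refcounts: pp0:3 pp1:3 pp2:2 pp3:1
Op 6: write(P2, v2, 154). refcount(pp3)=1 -> write in place. 4 ppages; refcounts: pp0:3 pp1:3 pp2:2 pp3:1
Op 7: write(P2, v0, 138). refcount(pp0)=3>1 -> COPY to pp4. 5 ppages; refcounts: pp0:2 pp1:3 pp2:2 pp3:1 pp4:1
Op 8: read(P2, v1) -> 10. No state change.

yes no yes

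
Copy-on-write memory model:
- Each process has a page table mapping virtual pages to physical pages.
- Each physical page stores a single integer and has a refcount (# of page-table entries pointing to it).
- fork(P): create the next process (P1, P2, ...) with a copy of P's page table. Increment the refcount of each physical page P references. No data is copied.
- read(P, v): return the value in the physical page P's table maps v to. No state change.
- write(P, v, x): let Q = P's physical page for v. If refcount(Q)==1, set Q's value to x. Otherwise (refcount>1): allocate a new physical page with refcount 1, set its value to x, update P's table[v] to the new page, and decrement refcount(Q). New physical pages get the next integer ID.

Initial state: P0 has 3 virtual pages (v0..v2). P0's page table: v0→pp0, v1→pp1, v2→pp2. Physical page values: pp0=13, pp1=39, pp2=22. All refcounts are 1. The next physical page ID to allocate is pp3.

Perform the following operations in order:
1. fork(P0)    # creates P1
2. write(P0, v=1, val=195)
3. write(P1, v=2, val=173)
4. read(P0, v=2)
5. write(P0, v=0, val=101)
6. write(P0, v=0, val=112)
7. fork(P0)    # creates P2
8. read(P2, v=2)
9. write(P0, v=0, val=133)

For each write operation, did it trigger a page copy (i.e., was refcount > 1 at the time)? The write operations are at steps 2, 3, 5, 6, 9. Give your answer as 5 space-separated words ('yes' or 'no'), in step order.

Op 1: fork(P0) -> P1. 3 ppages; refcounts: pp0:2 pp1:2 pp2:2
Op 2: write(P0, v1, 195). refcount(pp1)=2>1 -> COPY to pp3. 4 ppages; refcounts: pp0:2 pp1:1 pp2:2 pp3:1
Op 3: write(P1, v2, 173). refcount(pp2)=2>1 -> COPY to pp4. 5 ppages; refcounts: pp0:2 pp1:1 pp2:1 pp3:1 pp4:1
Op 4: read(P0, v2) -> 22. No state change.
Op 5: write(P0, v0, 101). refcount(pp0)=2>1 -> COPY to pp5. 6 ppages; refcounts: pp0:1 pp1:1 pp2:1 pp3:1 pp4:1 pp5:1
Op 6: write(P0, v0, 112). refcount(pp5)=1 -> write in place. 6 ppages; refcounts: pp0:1 pp1:1 pp2:1 pp3:1 pp4:1 pp5:1
Op 7: fork(P0) -> P2. 6 ppages; refcounts: pp0:1 pp1:1 pp2:2 pp3:2 pp4:1 pp5:2
Op 8: read(P2, v2) -> 22. No state change.
Op 9: write(P0, v0, 133). refcount(pp5)=2>1 -> COPY to pp6. 7 ppages; refcounts: pp0:1 pp1:1 pp2:2 pp3:2 pp4:1 pp5:1 pp6:1

yes yes yes no yes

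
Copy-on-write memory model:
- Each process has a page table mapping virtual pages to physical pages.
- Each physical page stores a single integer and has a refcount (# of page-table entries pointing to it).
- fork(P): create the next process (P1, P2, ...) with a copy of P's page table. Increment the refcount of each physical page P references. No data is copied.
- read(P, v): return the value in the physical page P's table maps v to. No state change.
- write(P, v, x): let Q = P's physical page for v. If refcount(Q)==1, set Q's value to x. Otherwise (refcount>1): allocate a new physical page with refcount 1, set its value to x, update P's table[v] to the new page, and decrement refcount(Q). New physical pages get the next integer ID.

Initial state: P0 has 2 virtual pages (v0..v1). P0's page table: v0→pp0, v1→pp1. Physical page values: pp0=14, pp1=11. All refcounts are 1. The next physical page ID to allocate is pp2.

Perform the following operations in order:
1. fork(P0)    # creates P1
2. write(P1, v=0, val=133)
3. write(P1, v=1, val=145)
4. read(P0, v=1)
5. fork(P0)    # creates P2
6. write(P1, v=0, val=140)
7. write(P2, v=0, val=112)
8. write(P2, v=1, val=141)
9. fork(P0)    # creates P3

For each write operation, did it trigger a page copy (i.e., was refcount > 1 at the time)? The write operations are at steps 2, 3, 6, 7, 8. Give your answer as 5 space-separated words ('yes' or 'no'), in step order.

Op 1: fork(P0) -> P1. 2 ppages; refcounts: pp0:2 pp1:2
Op 2: write(P1, v0, 133). refcount(pp0)=2>1 -> COPY to pp2. 3 ppages; refcounts: pp0:1 pp1:2 pp2:1
Op 3: write(P1, v1, 145). refcount(pp1)=2>1 -> COPY to pp3. 4 ppages; refcounts: pp0:1 pp1:1 pp2:1 pp3:1
Op 4: read(P0, v1) -> 11. No state change.
Op 5: fork(P0) -> P2. 4 ppages; refcounts: pp0:2 pp1:2 pp2:1 pp3:1
Op 6: write(P1, v0, 140). refcount(pp2)=1 -> write in place. 4 ppages; refcounts: pp0:2 pp1:2 pp2:1 pp3:1
Op 7: write(P2, v0, 112). refcount(pp0)=2>1 -> COPY to pp4. 5 ppages; refcounts: pp0:1 pp1:2 pp2:1 pp3:1 pp4:1
Op 8: write(P2, v1, 141). refcount(pp1)=2>1 -> COPY to pp5. 6 ppages; refcounts: pp0:1 pp1:1 pp2:1 pp3:1 pp4:1 pp5:1
Op 9: fork(P0) -> P3. 6 ppages; refcounts: pp0:2 pp1:2 pp2:1 pp3:1 pp4:1 pp5:1

yes yes no yes yes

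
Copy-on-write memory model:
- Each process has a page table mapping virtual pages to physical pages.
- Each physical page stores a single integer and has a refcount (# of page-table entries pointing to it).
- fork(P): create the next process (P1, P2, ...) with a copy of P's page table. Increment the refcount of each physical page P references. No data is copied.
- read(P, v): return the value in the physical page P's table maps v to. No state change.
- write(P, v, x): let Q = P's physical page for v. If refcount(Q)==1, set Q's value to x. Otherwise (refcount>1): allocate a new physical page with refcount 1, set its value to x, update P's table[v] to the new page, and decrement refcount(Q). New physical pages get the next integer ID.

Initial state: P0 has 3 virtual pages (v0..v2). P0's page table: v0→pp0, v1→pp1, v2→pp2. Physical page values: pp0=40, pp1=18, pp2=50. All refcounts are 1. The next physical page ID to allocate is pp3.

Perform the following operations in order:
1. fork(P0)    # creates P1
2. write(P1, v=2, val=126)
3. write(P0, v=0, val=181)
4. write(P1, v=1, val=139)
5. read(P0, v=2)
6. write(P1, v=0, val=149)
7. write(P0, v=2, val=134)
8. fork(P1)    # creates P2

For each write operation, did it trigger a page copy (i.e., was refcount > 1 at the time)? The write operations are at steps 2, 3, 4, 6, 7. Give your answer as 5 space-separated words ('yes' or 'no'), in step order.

Op 1: fork(P0) -> P1. 3 ppages; refcounts: pp0:2 pp1:2 pp2:2
Op 2: write(P1, v2, 126). refcount(pp2)=2>1 -> COPY to pp3. 4 ppages; refcounts: pp0:2 pp1:2 pp2:1 pp3:1
Op 3: write(P0, v0, 181). refcount(pp0)=2>1 -> COPY to pp4. 5 ppages; refcounts: pp0:1 pp1:2 pp2:1 pp3:1 pp4:1
Op 4: write(P1, v1, 139). refcount(pp1)=2>1 -> COPY to pp5. 6 ppages; refcounts: pp0:1 pp1:1 pp2:1 pp3:1 pp4:1 pp5:1
Op 5: read(P0, v2) -> 50. No state change.
Op 6: write(P1, v0, 149). refcount(pp0)=1 -> write in place. 6 ppages; refcounts: pp0:1 pp1:1 pp2:1 pp3:1 pp4:1 pp5:1
Op 7: write(P0, v2, 134). refcount(pp2)=1 -> write in place. 6 ppages; refcounts: pp0:1 pp1:1 pp2:1 pp3:1 pp4:1 pp5:1
Op 8: fork(P1) -> P2. 6 ppages; refcounts: pp0:2 pp1:1 pp2:1 pp3:2 pp4:1 pp5:2

yes yes yes no no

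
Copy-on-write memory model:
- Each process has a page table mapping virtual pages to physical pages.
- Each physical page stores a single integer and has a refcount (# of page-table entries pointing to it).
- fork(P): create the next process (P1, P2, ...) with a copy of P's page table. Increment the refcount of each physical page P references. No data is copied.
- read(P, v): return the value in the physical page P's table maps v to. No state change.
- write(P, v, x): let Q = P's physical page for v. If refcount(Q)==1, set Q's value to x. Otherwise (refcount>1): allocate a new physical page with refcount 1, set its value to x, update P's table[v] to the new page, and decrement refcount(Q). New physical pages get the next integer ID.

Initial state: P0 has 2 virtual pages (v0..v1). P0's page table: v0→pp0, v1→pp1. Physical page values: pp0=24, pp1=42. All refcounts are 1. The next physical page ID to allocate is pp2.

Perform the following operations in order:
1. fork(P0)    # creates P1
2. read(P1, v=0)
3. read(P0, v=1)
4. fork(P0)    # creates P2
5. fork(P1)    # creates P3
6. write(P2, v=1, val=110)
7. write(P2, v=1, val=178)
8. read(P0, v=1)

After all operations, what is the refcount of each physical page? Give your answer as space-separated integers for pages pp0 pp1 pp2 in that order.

Answer: 4 3 1

Derivation:
Op 1: fork(P0) -> P1. 2 ppages; refcounts: pp0:2 pp1:2
Op 2: read(P1, v0) -> 24. No state change.
Op 3: read(P0, v1) -> 42. No state change.
Op 4: fork(P0) -> P2. 2 ppages; refcounts: pp0:3 pp1:3
Op 5: fork(P1) -> P3. 2 ppages; refcounts: pp0:4 pp1:4
Op 6: write(P2, v1, 110). refcount(pp1)=4>1 -> COPY to pp2. 3 ppages; refcounts: pp0:4 pp1:3 pp2:1
Op 7: write(P2, v1, 178). refcount(pp2)=1 -> write in place. 3 ppages; refcounts: pp0:4 pp1:3 pp2:1
Op 8: read(P0, v1) -> 42. No state change.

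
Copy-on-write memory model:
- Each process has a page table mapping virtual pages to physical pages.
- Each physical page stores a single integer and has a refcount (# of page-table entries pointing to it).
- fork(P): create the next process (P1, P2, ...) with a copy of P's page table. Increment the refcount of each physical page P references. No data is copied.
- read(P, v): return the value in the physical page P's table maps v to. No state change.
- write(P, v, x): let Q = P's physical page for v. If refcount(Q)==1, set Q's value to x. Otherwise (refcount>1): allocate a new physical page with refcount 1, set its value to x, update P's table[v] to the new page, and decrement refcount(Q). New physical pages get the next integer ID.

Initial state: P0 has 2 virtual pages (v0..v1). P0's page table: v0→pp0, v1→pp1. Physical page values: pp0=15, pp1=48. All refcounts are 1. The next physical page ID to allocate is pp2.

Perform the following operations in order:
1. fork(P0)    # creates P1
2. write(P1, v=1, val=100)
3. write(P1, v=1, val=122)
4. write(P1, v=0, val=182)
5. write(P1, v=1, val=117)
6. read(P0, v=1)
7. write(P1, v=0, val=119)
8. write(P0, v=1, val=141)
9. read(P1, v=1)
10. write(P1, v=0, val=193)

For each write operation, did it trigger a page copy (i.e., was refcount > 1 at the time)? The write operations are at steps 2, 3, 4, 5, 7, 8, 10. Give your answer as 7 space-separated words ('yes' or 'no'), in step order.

Op 1: fork(P0) -> P1. 2 ppages; refcounts: pp0:2 pp1:2
Op 2: write(P1, v1, 100). refcount(pp1)=2>1 -> COPY to pp2. 3 ppages; refcounts: pp0:2 pp1:1 pp2:1
Op 3: write(P1, v1, 122). refcount(pp2)=1 -> write in place. 3 ppages; refcounts: pp0:2 pp1:1 pp2:1
Op 4: write(P1, v0, 182). refcount(pp0)=2>1 -> COPY to pp3. 4 ppages; refcounts: pp0:1 pp1:1 pp2:1 pp3:1
Op 5: write(P1, v1, 117). refcount(pp2)=1 -> write in place. 4 ppages; refcounts: pp0:1 pp1:1 pp2:1 pp3:1
Op 6: read(P0, v1) -> 48. No state change.
Op 7: write(P1, v0, 119). refcount(pp3)=1 -> write in place. 4 ppages; refcounts: pp0:1 pp1:1 pp2:1 pp3:1
Op 8: write(P0, v1, 141). refcount(pp1)=1 -> write in place. 4 ppages; refcounts: pp0:1 pp1:1 pp2:1 pp3:1
Op 9: read(P1, v1) -> 117. No state change.
Op 10: write(P1, v0, 193). refcount(pp3)=1 -> write in place. 4 ppages; refcounts: pp0:1 pp1:1 pp2:1 pp3:1

yes no yes no no no no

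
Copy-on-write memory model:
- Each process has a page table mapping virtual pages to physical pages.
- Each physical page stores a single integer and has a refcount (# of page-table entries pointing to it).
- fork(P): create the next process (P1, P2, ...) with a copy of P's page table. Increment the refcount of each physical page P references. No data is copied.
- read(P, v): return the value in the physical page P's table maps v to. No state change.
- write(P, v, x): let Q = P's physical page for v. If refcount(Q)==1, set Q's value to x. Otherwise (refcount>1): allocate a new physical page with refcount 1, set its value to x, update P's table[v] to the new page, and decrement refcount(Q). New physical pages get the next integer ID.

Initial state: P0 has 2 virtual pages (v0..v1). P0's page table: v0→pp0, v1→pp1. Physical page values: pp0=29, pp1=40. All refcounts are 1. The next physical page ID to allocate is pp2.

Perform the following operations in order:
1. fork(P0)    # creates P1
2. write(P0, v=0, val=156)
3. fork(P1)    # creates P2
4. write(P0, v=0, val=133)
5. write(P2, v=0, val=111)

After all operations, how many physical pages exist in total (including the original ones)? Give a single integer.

Answer: 4

Derivation:
Op 1: fork(P0) -> P1. 2 ppages; refcounts: pp0:2 pp1:2
Op 2: write(P0, v0, 156). refcount(pp0)=2>1 -> COPY to pp2. 3 ppages; refcounts: pp0:1 pp1:2 pp2:1
Op 3: fork(P1) -> P2. 3 ppages; refcounts: pp0:2 pp1:3 pp2:1
Op 4: write(P0, v0, 133). refcount(pp2)=1 -> write in place. 3 ppages; refcounts: pp0:2 pp1:3 pp2:1
Op 5: write(P2, v0, 111). refcount(pp0)=2>1 -> COPY to pp3. 4 ppages; refcounts: pp0:1 pp1:3 pp2:1 pp3:1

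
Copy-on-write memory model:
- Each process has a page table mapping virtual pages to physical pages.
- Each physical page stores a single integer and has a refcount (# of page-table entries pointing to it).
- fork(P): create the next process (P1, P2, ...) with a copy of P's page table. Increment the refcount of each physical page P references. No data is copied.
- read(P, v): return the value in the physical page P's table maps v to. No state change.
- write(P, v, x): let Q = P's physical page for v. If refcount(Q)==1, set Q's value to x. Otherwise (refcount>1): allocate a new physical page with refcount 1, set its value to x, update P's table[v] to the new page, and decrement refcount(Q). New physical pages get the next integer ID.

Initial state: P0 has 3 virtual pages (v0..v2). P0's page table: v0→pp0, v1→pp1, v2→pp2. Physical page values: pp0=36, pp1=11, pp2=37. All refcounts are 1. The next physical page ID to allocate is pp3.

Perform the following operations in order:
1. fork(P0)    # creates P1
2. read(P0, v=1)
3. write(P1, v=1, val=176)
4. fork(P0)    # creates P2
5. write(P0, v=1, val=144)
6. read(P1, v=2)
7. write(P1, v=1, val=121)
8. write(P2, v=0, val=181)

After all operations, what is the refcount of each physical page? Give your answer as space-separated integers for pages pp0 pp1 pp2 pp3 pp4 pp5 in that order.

Answer: 2 1 3 1 1 1

Derivation:
Op 1: fork(P0) -> P1. 3 ppages; refcounts: pp0:2 pp1:2 pp2:2
Op 2: read(P0, v1) -> 11. No state change.
Op 3: write(P1, v1, 176). refcount(pp1)=2>1 -> COPY to pp3. 4 ppages; refcounts: pp0:2 pp1:1 pp2:2 pp3:1
Op 4: fork(P0) -> P2. 4 ppages; refcounts: pp0:3 pp1:2 pp2:3 pp3:1
Op 5: write(P0, v1, 144). refcount(pp1)=2>1 -> COPY to pp4. 5 ppages; refcounts: pp0:3 pp1:1 pp2:3 pp3:1 pp4:1
Op 6: read(P1, v2) -> 37. No state change.
Op 7: write(P1, v1, 121). refcount(pp3)=1 -> write in place. 5 ppages; refcounts: pp0:3 pp1:1 pp2:3 pp3:1 pp4:1
Op 8: write(P2, v0, 181). refcount(pp0)=3>1 -> COPY to pp5. 6 ppages; refcounts: pp0:2 pp1:1 pp2:3 pp3:1 pp4:1 pp5:1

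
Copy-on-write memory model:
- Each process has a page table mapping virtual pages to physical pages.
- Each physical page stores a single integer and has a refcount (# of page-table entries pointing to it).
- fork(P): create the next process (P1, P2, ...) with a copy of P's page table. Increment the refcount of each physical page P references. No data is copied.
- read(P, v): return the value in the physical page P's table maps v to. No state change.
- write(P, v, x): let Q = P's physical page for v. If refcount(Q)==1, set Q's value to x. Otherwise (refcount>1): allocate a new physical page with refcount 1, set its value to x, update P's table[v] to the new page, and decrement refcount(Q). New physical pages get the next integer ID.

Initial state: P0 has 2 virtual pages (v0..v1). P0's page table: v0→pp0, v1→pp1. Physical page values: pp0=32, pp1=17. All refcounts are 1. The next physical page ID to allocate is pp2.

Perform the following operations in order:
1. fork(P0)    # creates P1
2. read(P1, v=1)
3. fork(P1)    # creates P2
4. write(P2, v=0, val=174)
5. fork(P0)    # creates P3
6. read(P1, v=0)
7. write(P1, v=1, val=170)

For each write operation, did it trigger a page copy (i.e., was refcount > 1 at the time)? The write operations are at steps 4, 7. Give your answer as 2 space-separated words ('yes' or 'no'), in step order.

Op 1: fork(P0) -> P1. 2 ppages; refcounts: pp0:2 pp1:2
Op 2: read(P1, v1) -> 17. No state change.
Op 3: fork(P1) -> P2. 2 ppages; refcounts: pp0:3 pp1:3
Op 4: write(P2, v0, 174). refcount(pp0)=3>1 -> COPY to pp2. 3 ppages; refcounts: pp0:2 pp1:3 pp2:1
Op 5: fork(P0) -> P3. 3 ppages; refcounts: pp0:3 pp1:4 pp2:1
Op 6: read(P1, v0) -> 32. No state change.
Op 7: write(P1, v1, 170). refcount(pp1)=4>1 -> COPY to pp3. 4 ppages; refcounts: pp0:3 pp1:3 pp2:1 pp3:1

yes yes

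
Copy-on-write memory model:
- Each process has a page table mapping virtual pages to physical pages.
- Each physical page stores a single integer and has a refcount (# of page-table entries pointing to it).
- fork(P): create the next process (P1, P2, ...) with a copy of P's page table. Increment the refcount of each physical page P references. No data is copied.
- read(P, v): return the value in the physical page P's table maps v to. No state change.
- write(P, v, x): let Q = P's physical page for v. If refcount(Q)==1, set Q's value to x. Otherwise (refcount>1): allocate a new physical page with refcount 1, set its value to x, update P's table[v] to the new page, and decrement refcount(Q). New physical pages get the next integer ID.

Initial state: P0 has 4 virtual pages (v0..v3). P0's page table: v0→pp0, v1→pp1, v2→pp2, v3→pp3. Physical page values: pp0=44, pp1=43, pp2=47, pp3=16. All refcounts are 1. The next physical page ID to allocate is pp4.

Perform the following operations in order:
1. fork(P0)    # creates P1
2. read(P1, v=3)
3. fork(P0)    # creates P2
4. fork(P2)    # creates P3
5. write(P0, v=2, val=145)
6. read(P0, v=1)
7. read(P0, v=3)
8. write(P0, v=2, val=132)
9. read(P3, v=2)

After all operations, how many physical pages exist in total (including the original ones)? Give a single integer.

Answer: 5

Derivation:
Op 1: fork(P0) -> P1. 4 ppages; refcounts: pp0:2 pp1:2 pp2:2 pp3:2
Op 2: read(P1, v3) -> 16. No state change.
Op 3: fork(P0) -> P2. 4 ppages; refcounts: pp0:3 pp1:3 pp2:3 pp3:3
Op 4: fork(P2) -> P3. 4 ppages; refcounts: pp0:4 pp1:4 pp2:4 pp3:4
Op 5: write(P0, v2, 145). refcount(pp2)=4>1 -> COPY to pp4. 5 ppages; refcounts: pp0:4 pp1:4 pp2:3 pp3:4 pp4:1
Op 6: read(P0, v1) -> 43. No state change.
Op 7: read(P0, v3) -> 16. No state change.
Op 8: write(P0, v2, 132). refcount(pp4)=1 -> write in place. 5 ppages; refcounts: pp0:4 pp1:4 pp2:3 pp3:4 pp4:1
Op 9: read(P3, v2) -> 47. No state change.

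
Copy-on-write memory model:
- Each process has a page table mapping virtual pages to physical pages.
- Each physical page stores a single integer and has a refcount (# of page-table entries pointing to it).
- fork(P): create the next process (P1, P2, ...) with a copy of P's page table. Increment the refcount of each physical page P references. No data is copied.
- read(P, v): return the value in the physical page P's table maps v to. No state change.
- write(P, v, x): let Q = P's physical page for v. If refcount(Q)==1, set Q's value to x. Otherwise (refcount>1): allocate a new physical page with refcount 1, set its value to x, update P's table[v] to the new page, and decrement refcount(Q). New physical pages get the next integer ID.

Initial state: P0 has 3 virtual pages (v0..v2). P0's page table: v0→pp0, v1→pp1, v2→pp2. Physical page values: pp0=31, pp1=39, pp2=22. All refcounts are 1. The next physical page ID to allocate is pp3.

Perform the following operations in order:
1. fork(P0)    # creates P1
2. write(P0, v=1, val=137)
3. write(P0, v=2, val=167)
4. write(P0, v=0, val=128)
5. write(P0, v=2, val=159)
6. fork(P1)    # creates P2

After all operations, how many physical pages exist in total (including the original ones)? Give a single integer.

Answer: 6

Derivation:
Op 1: fork(P0) -> P1. 3 ppages; refcounts: pp0:2 pp1:2 pp2:2
Op 2: write(P0, v1, 137). refcount(pp1)=2>1 -> COPY to pp3. 4 ppages; refcounts: pp0:2 pp1:1 pp2:2 pp3:1
Op 3: write(P0, v2, 167). refcount(pp2)=2>1 -> COPY to pp4. 5 ppages; refcounts: pp0:2 pp1:1 pp2:1 pp3:1 pp4:1
Op 4: write(P0, v0, 128). refcount(pp0)=2>1 -> COPY to pp5. 6 ppages; refcounts: pp0:1 pp1:1 pp2:1 pp3:1 pp4:1 pp5:1
Op 5: write(P0, v2, 159). refcount(pp4)=1 -> write in place. 6 ppages; refcounts: pp0:1 pp1:1 pp2:1 pp3:1 pp4:1 pp5:1
Op 6: fork(P1) -> P2. 6 ppages; refcounts: pp0:2 pp1:2 pp2:2 pp3:1 pp4:1 pp5:1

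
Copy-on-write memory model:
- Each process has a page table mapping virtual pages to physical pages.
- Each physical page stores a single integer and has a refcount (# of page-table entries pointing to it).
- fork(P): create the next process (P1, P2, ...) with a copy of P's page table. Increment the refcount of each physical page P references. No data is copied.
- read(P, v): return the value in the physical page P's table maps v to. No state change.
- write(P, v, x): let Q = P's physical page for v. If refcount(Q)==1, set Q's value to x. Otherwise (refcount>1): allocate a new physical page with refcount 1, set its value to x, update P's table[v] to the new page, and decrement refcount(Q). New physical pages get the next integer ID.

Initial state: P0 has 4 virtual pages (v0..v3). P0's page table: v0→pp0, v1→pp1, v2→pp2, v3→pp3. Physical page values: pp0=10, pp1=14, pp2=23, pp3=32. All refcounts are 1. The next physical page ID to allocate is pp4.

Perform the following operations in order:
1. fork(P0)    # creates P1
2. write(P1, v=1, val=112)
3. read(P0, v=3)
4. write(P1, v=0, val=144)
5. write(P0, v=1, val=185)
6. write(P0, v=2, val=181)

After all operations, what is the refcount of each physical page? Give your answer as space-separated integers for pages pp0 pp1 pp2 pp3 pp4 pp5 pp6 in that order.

Op 1: fork(P0) -> P1. 4 ppages; refcounts: pp0:2 pp1:2 pp2:2 pp3:2
Op 2: write(P1, v1, 112). refcount(pp1)=2>1 -> COPY to pp4. 5 ppages; refcounts: pp0:2 pp1:1 pp2:2 pp3:2 pp4:1
Op 3: read(P0, v3) -> 32. No state change.
Op 4: write(P1, v0, 144). refcount(pp0)=2>1 -> COPY to pp5. 6 ppages; refcounts: pp0:1 pp1:1 pp2:2 pp3:2 pp4:1 pp5:1
Op 5: write(P0, v1, 185). refcount(pp1)=1 -> write in place. 6 ppages; refcounts: pp0:1 pp1:1 pp2:2 pp3:2 pp4:1 pp5:1
Op 6: write(P0, v2, 181). refcount(pp2)=2>1 -> COPY to pp6. 7 ppages; refcounts: pp0:1 pp1:1 pp2:1 pp3:2 pp4:1 pp5:1 pp6:1

Answer: 1 1 1 2 1 1 1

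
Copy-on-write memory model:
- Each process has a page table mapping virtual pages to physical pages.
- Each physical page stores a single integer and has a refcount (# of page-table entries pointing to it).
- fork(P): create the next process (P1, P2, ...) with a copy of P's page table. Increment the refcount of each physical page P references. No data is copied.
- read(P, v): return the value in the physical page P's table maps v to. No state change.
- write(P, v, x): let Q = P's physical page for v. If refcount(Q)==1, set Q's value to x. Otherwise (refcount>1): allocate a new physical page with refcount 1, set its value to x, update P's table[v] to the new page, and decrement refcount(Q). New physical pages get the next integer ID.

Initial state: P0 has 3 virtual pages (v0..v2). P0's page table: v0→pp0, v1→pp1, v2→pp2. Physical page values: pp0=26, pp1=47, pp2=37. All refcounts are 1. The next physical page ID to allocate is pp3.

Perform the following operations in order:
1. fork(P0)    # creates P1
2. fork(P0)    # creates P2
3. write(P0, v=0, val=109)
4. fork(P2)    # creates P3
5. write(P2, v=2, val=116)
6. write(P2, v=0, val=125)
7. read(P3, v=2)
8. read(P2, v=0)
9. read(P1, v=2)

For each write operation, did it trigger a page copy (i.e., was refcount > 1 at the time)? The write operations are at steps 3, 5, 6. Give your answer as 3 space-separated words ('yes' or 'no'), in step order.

Op 1: fork(P0) -> P1. 3 ppages; refcounts: pp0:2 pp1:2 pp2:2
Op 2: fork(P0) -> P2. 3 ppages; refcounts: pp0:3 pp1:3 pp2:3
Op 3: write(P0, v0, 109). refcount(pp0)=3>1 -> COPY to pp3. 4 ppages; refcounts: pp0:2 pp1:3 pp2:3 pp3:1
Op 4: fork(P2) -> P3. 4 ppages; refcounts: pp0:3 pp1:4 pp2:4 pp3:1
Op 5: write(P2, v2, 116). refcount(pp2)=4>1 -> COPY to pp4. 5 ppages; refcounts: pp0:3 pp1:4 pp2:3 pp3:1 pp4:1
Op 6: write(P2, v0, 125). refcount(pp0)=3>1 -> COPY to pp5. 6 ppages; refcounts: pp0:2 pp1:4 pp2:3 pp3:1 pp4:1 pp5:1
Op 7: read(P3, v2) -> 37. No state change.
Op 8: read(P2, v0) -> 125. No state change.
Op 9: read(P1, v2) -> 37. No state change.

yes yes yes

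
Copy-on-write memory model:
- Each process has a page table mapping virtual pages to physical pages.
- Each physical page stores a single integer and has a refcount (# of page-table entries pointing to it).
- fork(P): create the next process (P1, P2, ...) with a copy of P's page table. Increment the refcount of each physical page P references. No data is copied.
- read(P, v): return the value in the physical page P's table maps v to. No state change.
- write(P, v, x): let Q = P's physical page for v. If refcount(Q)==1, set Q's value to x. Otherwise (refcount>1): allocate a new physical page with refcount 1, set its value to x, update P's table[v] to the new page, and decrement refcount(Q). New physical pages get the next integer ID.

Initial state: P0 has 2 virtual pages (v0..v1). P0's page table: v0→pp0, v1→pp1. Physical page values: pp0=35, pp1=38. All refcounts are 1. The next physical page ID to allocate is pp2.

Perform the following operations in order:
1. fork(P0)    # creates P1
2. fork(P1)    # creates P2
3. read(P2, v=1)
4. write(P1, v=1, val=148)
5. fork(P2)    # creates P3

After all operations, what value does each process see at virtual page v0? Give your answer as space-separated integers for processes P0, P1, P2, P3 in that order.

Op 1: fork(P0) -> P1. 2 ppages; refcounts: pp0:2 pp1:2
Op 2: fork(P1) -> P2. 2 ppages; refcounts: pp0:3 pp1:3
Op 3: read(P2, v1) -> 38. No state change.
Op 4: write(P1, v1, 148). refcount(pp1)=3>1 -> COPY to pp2. 3 ppages; refcounts: pp0:3 pp1:2 pp2:1
Op 5: fork(P2) -> P3. 3 ppages; refcounts: pp0:4 pp1:3 pp2:1
P0: v0 -> pp0 = 35
P1: v0 -> pp0 = 35
P2: v0 -> pp0 = 35
P3: v0 -> pp0 = 35

Answer: 35 35 35 35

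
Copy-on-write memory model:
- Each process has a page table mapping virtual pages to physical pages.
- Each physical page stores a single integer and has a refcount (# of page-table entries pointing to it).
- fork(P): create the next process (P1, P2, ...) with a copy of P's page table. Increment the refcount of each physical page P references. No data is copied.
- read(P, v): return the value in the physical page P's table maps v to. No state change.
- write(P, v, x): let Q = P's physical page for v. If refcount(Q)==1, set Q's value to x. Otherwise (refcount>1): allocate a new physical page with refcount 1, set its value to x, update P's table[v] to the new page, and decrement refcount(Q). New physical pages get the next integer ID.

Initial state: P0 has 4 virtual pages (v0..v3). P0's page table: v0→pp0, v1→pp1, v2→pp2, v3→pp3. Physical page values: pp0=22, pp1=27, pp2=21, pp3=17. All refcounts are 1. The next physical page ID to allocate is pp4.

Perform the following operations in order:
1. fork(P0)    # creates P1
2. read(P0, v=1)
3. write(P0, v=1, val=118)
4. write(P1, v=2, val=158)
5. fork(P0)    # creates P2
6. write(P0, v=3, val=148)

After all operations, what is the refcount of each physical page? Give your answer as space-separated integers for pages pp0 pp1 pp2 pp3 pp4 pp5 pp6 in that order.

Op 1: fork(P0) -> P1. 4 ppages; refcounts: pp0:2 pp1:2 pp2:2 pp3:2
Op 2: read(P0, v1) -> 27. No state change.
Op 3: write(P0, v1, 118). refcount(pp1)=2>1 -> COPY to pp4. 5 ppages; refcounts: pp0:2 pp1:1 pp2:2 pp3:2 pp4:1
Op 4: write(P1, v2, 158). refcount(pp2)=2>1 -> COPY to pp5. 6 ppages; refcounts: pp0:2 pp1:1 pp2:1 pp3:2 pp4:1 pp5:1
Op 5: fork(P0) -> P2. 6 ppages; refcounts: pp0:3 pp1:1 pp2:2 pp3:3 pp4:2 pp5:1
Op 6: write(P0, v3, 148). refcount(pp3)=3>1 -> COPY to pp6. 7 ppages; refcounts: pp0:3 pp1:1 pp2:2 pp3:2 pp4:2 pp5:1 pp6:1

Answer: 3 1 2 2 2 1 1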